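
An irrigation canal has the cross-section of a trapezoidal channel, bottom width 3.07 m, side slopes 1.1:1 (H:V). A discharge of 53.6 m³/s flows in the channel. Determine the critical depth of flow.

y_c = 2.37 m

At critical depth, Q² T / (g A³) = 1, i.e. A³/T = Q²/g = 53.6²/9.81 = 292.9.
Trying y = 2.13 m: A³/T = 197.6 — low.
Trying y = 2.71 m: A³/T = 488.2 — high.
Trying y = 2.37 m: A³/T = 294 — close enough.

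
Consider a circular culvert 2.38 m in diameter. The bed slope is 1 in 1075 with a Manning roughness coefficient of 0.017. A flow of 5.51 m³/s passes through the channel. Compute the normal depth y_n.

Manning's equation rearranged: A R^(2/3) = nQ / (1·√S) = 0.017 × 5.51 / (√0.0009302) = 3.071.
Try y = 2.21 m: A R^(2/3) = 3.383 — over.
Try y = 1.51 m: A R^(2/3) = 2.299 — short.
Try y = 1.9 m: A R^(2/3) = 3.07 — matches.

y_n = 1.9 m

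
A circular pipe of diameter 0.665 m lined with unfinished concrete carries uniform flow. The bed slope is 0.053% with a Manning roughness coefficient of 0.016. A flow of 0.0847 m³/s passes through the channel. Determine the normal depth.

y_n = 0.356 m

Manning's equation rearranged: A R^(2/3) = nQ / (1·√S) = 0.016 × 0.0847 / (√0.00053) = 0.05887.
Try y = 0.254 m: A R^(2/3) = 0.03251 — low.
Try y = 0.429 m: A R^(2/3) = 0.07858 — high.
Try y = 0.356 m: A R^(2/3) = 0.05885 — close enough.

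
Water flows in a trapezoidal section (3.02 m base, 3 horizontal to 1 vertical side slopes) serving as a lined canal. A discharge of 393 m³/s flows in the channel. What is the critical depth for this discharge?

y_c = 4.64 m

At critical depth, Q² T / (g A³) = 1, i.e. A³/T = Q²/g = 393²/9.81 = 15740.
Try y = 3.55 m: A³/T = 4699 — low.
Try y = 4.64 m: A³/T = 15740 — matches.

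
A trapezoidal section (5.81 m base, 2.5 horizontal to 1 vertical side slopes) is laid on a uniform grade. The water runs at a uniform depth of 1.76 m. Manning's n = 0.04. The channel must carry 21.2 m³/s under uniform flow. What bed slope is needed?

With bottom width b = 5.81 m and side slope z = 2.5: A = (b + zy)y = (5.81 + 2.5×1.76)×1.76 = 17.97 m²; P = b + 2y√(1+z²) = 5.81 + 2×1.76×2.693 = 15.29 m.
Hydraulic radius R = A/P = 17.97/15.29 = 1.175 m.
From Manning's equation, S = [nQ / (1 A R^(2/3))]² = [0.04 × 21.2 / (1 × 17.97 × 1.175^(2/3))]² = 0.0018.

S = 0.0018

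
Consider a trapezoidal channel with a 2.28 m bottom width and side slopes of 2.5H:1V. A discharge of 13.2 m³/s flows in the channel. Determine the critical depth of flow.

At critical depth, Q² T / (g A³) = 1, i.e. A³/T = Q²/g = 13.2²/9.81 = 17.76.
Trying y = 0.723 m: A³/T = 4.378 — low.
Trying y = 1.32 m: A³/T = 45 — high.
Trying y = 1.04 m: A³/T = 17.48 — ≈ 17.76.

y_c = 1.04 m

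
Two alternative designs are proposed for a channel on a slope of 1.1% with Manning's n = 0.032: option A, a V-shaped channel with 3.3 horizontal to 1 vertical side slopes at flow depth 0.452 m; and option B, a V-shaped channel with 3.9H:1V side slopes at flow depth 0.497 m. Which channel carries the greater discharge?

Channel A: For a triangular section with side slope z = 3.3: A = zy² = 3.3×0.452² = 0.6742 m²; P = 2y√(1+z²) = 2×0.452×3.448 = 3.117 m. Hydraulic radius R = A/P = 0.6742/3.117 = 0.2163 m. Q_A = (1/0.032)·0.6742·0.2163^(2/3)·√0.011 = 0.7962 m³/s.
Channel B: For a triangular section with side slope z = 3.9: A = zy² = 3.9×0.497² = 0.9633 m²; P = 2y√(1+z²) = 2×0.497×4.026 = 4.002 m. Hydraulic radius R = A/P = 0.9633/4.002 = 0.2407 m. Q_B = (1/0.032)·0.9633·0.2407^(2/3)·√0.011 = 1.222 m³/s.
Q_A = 0.7962 m³/s vs Q_B = 1.222 m³/s, so channel B carries more.

channel B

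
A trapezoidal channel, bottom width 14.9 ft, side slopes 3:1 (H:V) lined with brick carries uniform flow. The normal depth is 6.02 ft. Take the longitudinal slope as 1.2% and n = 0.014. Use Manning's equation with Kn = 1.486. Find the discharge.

With bottom width b = 14.9 ft and side slope z = 3: A = (b + zy)y = (14.9 + 3×6.02)×6.02 = 198.4 ft²; P = b + 2y√(1+z²) = 14.9 + 2×6.02×3.162 = 52.97 ft.
Hydraulic radius R = A/P = 198.4/52.97 = 3.746 ft.
Manning's equation: Q = (1.486/n) A R^(2/3) S^(1/2) = (1.486/0.014) × 198.4 × 3.746^(2/3) × 0.012^(1/2) = 5560 ft³/s.

Q = 5560 ft³/s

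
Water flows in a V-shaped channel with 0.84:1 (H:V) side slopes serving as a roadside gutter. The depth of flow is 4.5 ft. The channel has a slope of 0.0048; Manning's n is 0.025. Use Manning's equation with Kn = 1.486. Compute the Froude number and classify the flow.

subcritical

For a triangular section with side slope z = 0.84: A = zy² = 0.84×4.5² = 17.01 ft²; P = 2y√(1+z²) = 2×4.5×1.306 = 11.75 ft.
Hydraulic radius R = A/P = 17.01/11.75 = 1.447 ft.
V = (1.486/n) R^(2/3) √S = (1.486/0.025) × 1.447^(2/3) × √0.0048 = 5.269 ft/s. Hydraulic depth D_h = A/T = 17.01/7.56 = 2.25 ft.
Froude number Fr = V/√(g·D_h) = 5.269/√(32.2×2.25) = 0.619, which is less than 1, so the flow is subcritical.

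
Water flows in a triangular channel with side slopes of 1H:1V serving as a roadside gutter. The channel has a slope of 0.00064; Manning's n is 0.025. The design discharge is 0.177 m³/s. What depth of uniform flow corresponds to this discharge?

y_n = 0.674 m

Manning's equation rearranged: A R^(2/3) = nQ / (1·√S) = 0.025 × 0.177 / (√0.00064) = 0.1749.
Trying y = 0.748 m: A R^(2/3) = 0.2305 — high.
Trying y = 0.674 m: A R^(2/3) = 0.1746 — close enough.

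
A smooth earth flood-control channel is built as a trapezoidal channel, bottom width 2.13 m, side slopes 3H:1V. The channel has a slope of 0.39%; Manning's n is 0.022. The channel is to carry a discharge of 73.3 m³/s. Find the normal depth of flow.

y_n = 2.37 m

Manning's equation rearranged: A R^(2/3) = nQ / (1·√S) = 0.022 × 73.3 / (√0.0039) = 25.82.
Trying y = 1.7 m: A R^(2/3) = 11.91 — too small.
Trying y = 2.88 m: A R^(2/3) = 41.09 — too large.
Trying y = 2.37 m: A R^(2/3) = 25.81 — matches.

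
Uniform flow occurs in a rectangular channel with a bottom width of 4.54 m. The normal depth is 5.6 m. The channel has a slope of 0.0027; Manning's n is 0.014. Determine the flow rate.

Flow area A = b·y = 4.54 × 5.6 = 25.42 m². Wetted perimeter P = b + 2y = 4.54 + 2×5.6 = 15.74 m.
Hydraulic radius R = A/P = 25.42/15.74 = 1.615 m.
Manning's equation: Q = (1/n) A R^(2/3) S^(1/2) = (1/0.014) × 25.42 × 1.615^(2/3) × 0.0027^(1/2) = 130 m³/s.

Q = 130 m³/s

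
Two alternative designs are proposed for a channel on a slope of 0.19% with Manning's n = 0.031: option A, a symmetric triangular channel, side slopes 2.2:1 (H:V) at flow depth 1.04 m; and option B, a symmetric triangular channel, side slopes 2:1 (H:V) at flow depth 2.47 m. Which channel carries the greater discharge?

channel B

Channel A: For a triangular section with side slope z = 2.2: A = zy² = 2.2×1.04² = 2.38 m²; P = 2y√(1+z²) = 2×1.04×2.417 = 5.027 m. Hydraulic radius R = A/P = 2.38/5.027 = 0.4734 m. Q_A = (1/0.031)·2.38·0.4734^(2/3)·√0.0019 = 2.032 m³/s.
Channel B: For a triangular section with side slope z = 2: A = zy² = 2×2.47² = 12.2 m²; P = 2y√(1+z²) = 2×2.47×2.236 = 11.05 m. Hydraulic radius R = A/P = 12.2/11.05 = 1.105 m. Q_B = (1/0.031)·12.2·1.105^(2/3)·√0.0019 = 18.33 m³/s.
Q_A = 2.032 m³/s vs Q_B = 18.33 m³/s, so channel B carries more.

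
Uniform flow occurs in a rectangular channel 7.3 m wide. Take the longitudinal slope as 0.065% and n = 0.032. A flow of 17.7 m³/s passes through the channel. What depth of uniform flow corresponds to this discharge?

Manning's equation rearranged: A R^(2/3) = nQ / (1·√S) = 0.032 × 17.7 / (√0.00065) = 22.22.
At y = 1.8 m: A R^(2/3) = 14.88 — short.
At y = 2.8 m: A R^(2/3) = 27.78 — over.
At y = 2.38 m: A R^(2/3) = 22.16 — matches.

y_n = 2.38 m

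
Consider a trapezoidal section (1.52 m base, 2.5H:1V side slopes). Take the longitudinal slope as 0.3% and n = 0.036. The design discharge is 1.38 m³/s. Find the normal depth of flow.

y_n = 0.586 m

Manning's equation rearranged: A R^(2/3) = nQ / (1·√S) = 0.036 × 1.38 / (√0.003) = 0.907.
At y = 0.642 m: A R^(2/3) = 1.095 — too large.
At y = 0.499 m: A R^(2/3) = 0.6571 — too small.
At y = 0.586 m: A R^(2/3) = 0.9082 — matches.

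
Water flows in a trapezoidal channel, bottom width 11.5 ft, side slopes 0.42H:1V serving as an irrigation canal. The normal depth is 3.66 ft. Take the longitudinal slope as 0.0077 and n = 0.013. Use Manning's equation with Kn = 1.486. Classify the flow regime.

supercritical

With bottom width b = 11.5 ft and side slope z = 0.42: A = (b + zy)y = (11.5 + 0.42×3.66)×3.66 = 47.72 ft²; P = b + 2y√(1+z²) = 11.5 + 2×3.66×1.085 = 19.44 ft.
Hydraulic radius R = A/P = 47.72/19.44 = 2.455 ft.
V = (1.486/n) R^(2/3) √S = (1.486/0.013) × 2.455^(2/3) × √0.0077 = 18.25 ft/s. Hydraulic depth D_h = A/T = 47.72/14.57 = 3.274 ft.
Froude number Fr = V/√(g·D_h) = 18.25/√(32.2×3.274) = 1.78, which is greater than 1, so the flow is supercritical.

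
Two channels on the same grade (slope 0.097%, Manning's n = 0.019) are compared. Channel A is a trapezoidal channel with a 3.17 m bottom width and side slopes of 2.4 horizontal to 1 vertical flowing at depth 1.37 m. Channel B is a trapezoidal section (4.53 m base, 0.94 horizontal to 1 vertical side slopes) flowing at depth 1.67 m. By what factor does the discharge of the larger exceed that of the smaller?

Channel A: With bottom width b = 3.17 m and side slope z = 2.4: A = (b + zy)y = (3.17 + 2.4×1.37)×1.37 = 8.847 m²; P = b + 2y√(1+z²) = 3.17 + 2×1.37×2.6 = 10.29 m. Hydraulic radius R = A/P = 8.847/10.29 = 0.8595 m. Q_A = (1/0.019)·8.847·0.8595^(2/3)·√0.00097 = 13.11 m³/s.
Channel B: With bottom width b = 4.53 m and side slope z = 0.94: A = (b + zy)y = (4.53 + 0.94×1.67)×1.67 = 10.19 m²; P = b + 2y√(1+z²) = 4.53 + 2×1.67×1.372 = 9.114 m. Hydraulic radius R = A/P = 10.19/9.114 = 1.118 m. Q_B = (1/0.019)·10.19·1.118^(2/3)·√0.00097 = 17.98 m³/s.
The larger discharge is 17.98 m³/s and the smaller is 13.11 m³/s; the ratio is 1.37.

1.37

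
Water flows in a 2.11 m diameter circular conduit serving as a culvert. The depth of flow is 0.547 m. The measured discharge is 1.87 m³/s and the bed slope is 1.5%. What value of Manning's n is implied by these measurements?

n = 0.022

For a circular section of diameter D = 2.11 m at depth y = 0.547 m, the central angle is θ = 2 arccos(1 − 2y/D) = 2.137 rad. Then A = (D²/8)(θ − sin θ) = 0.7195 m² and P = Dθ/2 = 2.254 m.
Hydraulic radius R = A/P = 0.7195/2.254 = 0.3191 m.
Rearranging Manning's equation: n = (1/Q) A R^(2/3) S^(1/2) = (1/1.87) × 0.7195 × 0.3191^(2/3) × √0.015 = 0.022.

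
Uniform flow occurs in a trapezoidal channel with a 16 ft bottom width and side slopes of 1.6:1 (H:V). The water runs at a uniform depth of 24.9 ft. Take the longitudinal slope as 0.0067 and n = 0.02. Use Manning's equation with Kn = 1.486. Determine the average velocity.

V = 33 ft/s

With bottom width b = 16 ft and side slope z = 1.6: A = (b + zy)y = (16 + 1.6×24.9)×24.9 = 1390 ft²; P = b + 2y√(1+z²) = 16 + 2×24.9×1.887 = 110 ft.
Hydraulic radius R = A/P = 1390/110 = 12.64 ft.
From Manning's equation, V = (1.486/n) R^(2/3) S^(1/2) = (1.486/0.02) × 12.64^(2/3) × 0.0067^(1/2) = 33 ft/s.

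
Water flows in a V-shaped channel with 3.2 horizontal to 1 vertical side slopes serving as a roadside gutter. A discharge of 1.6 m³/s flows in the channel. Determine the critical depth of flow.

At critical depth, Q² T / (g A³) = 1, i.e. A³/T = Q²/g = 1.6²/9.81 = 0.261.
Try y = 0.676 m: A³/T = 0.7228 — high.
Try y = 0.426 m: A³/T = 0.07183 — low.
Try y = 0.551 m: A³/T = 0.26 — close enough.

y_c = 0.551 m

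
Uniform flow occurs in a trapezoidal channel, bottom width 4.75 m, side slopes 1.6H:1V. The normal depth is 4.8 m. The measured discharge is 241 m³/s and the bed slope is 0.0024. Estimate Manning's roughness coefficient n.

n = 0.023

With bottom width b = 4.75 m and side slope z = 1.6: A = (b + zy)y = (4.75 + 1.6×4.8)×4.8 = 59.66 m²; P = b + 2y√(1+z²) = 4.75 + 2×4.8×1.887 = 22.86 m.
Hydraulic radius R = A/P = 59.66/22.86 = 2.61 m.
Rearranging Manning's equation: n = (1/Q) A R^(2/3) S^(1/2) = (1/241) × 59.66 × 2.61^(2/3) × √0.0024 = 0.023.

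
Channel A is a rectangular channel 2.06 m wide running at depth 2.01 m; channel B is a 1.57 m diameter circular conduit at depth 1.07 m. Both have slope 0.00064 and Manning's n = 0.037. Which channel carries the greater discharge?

channel A

Channel A: Flow area A = b·y = 2.06 × 2.01 = 4.141 m². Wetted perimeter P = b + 2y = 2.06 + 2×2.01 = 6.08 m. Hydraulic radius R = A/P = 4.141/6.08 = 0.681 m. Q_A = (1/0.037)·4.141·0.681^(2/3)·√0.00064 = 2.191 m³/s.
Channel B: For a circular section of diameter D = 1.57 m at depth y = 1.07 m, the central angle is θ = 2 arccos(1 − 2y/D) = 3.885 rad. Then A = (D²/8)(θ − sin θ) = 1.405 m² and P = Dθ/2 = 3.049 m. Hydraulic radius R = A/P = 1.405/3.049 = 0.4609 m. Q_B = (1/0.037)·1.405·0.4609^(2/3)·√0.00064 = 0.5733 m³/s.
Q_A = 2.191 m³/s vs Q_B = 0.5733 m³/s, so channel A carries more.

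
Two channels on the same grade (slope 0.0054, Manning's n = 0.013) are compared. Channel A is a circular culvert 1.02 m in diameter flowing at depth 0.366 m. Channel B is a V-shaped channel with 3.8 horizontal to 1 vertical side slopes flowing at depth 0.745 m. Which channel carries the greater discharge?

channel B

Channel A: For a circular section of diameter D = 1.02 m at depth y = 0.366 m, the central angle is θ = 2 arccos(1 − 2y/D) = 2.569 rad. Then A = (D²/8)(θ − sin θ) = 0.2637 m² and P = Dθ/2 = 1.31 m. Hydraulic radius R = A/P = 0.2637/1.31 = 0.2012 m. Q_A = (1/0.013)·0.2637·0.2012^(2/3)·√0.0054 = 0.5118 m³/s.
Channel B: For a triangular section with side slope z = 3.8: A = zy² = 3.8×0.745² = 2.109 m²; P = 2y√(1+z²) = 2×0.745×3.929 = 5.855 m. Hydraulic radius R = A/P = 2.109/5.855 = 0.3602 m. Q_B = (1/0.013)·2.109·0.3602^(2/3)·√0.0054 = 6.036 m³/s.
Q_A = 0.5118 m³/s vs Q_B = 6.036 m³/s, so channel B carries more.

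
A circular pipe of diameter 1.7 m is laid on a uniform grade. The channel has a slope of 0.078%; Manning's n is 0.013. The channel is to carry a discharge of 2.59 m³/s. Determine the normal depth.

Manning's equation rearranged: A R^(2/3) = nQ / (1·√S) = 0.013 × 2.59 / (√0.00078) = 1.206.
Try y = 1.58 m: A R^(2/3) = 1.379 — too large.
Try y = 1.04 m: A R^(2/3) = 0.8878 — too small.
Try y = 1.31 m: A R^(2/3) = 1.206 — close enough.

y_n = 1.31 m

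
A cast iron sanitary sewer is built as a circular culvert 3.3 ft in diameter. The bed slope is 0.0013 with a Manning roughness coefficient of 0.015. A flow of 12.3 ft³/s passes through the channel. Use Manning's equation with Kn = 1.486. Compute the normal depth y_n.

Manning's equation rearranged: A R^(2/3) = nQ / (1.486·√S) = 0.015 × 12.3 / (1.486 × √0.0013) = 3.444.
At y = 1.36 ft: A R^(2/3) = 2.677 — low.
At y = 1.7 ft: A R^(2/3) = 3.956 — high.
At y = 1.57 ft: A R^(2/3) = 3.454 — close enough.

y_n = 1.57 ft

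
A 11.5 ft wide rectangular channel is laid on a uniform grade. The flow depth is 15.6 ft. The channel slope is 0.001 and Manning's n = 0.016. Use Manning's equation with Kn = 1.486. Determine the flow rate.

Q = 1370 ft³/s

Flow area A = b·y = 11.5 × 15.6 = 179.4 ft². Wetted perimeter P = b + 2y = 11.5 + 2×15.6 = 42.7 ft.
Hydraulic radius R = A/P = 179.4/42.7 = 4.201 ft.
Manning's equation: Q = (1.486/n) A R^(2/3) S^(1/2) = (1.486/0.016) × 179.4 × 4.201^(2/3) × 0.001^(1/2) = 1370 ft³/s.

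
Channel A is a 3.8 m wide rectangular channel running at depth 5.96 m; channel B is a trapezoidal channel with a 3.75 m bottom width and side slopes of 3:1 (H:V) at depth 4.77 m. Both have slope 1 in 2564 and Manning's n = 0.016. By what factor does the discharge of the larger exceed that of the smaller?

Channel A: Flow area A = b·y = 3.8 × 5.96 = 22.65 m². Wetted perimeter P = b + 2y = 3.8 + 2×5.96 = 15.72 m. Hydraulic radius R = A/P = 22.65/15.72 = 1.441 m. Q_A = (1/0.016)·22.65·1.441^(2/3)·√0.00039 = 35.66 m³/s.
Channel B: With bottom width b = 3.75 m and side slope z = 3: A = (b + zy)y = (3.75 + 3×4.77)×4.77 = 86.15 m²; P = b + 2y√(1+z²) = 3.75 + 2×4.77×3.162 = 33.92 m. Hydraulic radius R = A/P = 86.15/33.92 = 2.54 m. Q_B = (1/0.016)·86.15·2.54^(2/3)·√0.00039 = 197.9 m³/s.
The larger discharge is 197.9 m³/s and the smaller is 35.66 m³/s; the ratio is 5.55.

5.55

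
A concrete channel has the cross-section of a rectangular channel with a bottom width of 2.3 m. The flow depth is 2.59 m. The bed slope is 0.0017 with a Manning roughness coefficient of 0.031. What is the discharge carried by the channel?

Q = 6.81 m³/s

Flow area A = b·y = 2.3 × 2.59 = 5.957 m². Wetted perimeter P = b + 2y = 2.3 + 2×2.59 = 7.48 m.
Hydraulic radius R = A/P = 5.957/7.48 = 0.7964 m.
Manning's equation: Q = (1/n) A R^(2/3) S^(1/2) = (1/0.031) × 5.957 × 0.7964^(2/3) × 0.0017^(1/2) = 6.81 m³/s.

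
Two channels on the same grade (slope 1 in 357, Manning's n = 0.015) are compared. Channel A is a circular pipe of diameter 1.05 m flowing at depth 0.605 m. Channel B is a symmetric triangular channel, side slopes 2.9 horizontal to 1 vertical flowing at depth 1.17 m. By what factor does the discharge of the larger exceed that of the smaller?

Channel A: For a circular section of diameter D = 1.05 m at depth y = 0.605 m, the central angle is θ = 2 arccos(1 − 2y/D) = 3.448 rad. Then A = (D²/8)(θ − sin θ) = 0.5166 m² and P = Dθ/2 = 1.81 m. Hydraulic radius R = A/P = 0.5166/1.81 = 0.2854 m. Q_A = (1/0.015)·0.5166·0.2854^(2/3)·√0.002801 = 0.7902 m³/s.
Channel B: For a triangular section with side slope z = 2.9: A = zy² = 2.9×1.17² = 3.97 m²; P = 2y√(1+z²) = 2×1.17×3.068 = 7.178 m. Hydraulic radius R = A/P = 3.97/7.178 = 0.553 m. Q_B = (1/0.015)·3.97·0.553^(2/3)·√0.002801 = 9.437 m³/s.
The larger discharge is 9.437 m³/s and the smaller is 0.7902 m³/s; the ratio is 11.9.

11.9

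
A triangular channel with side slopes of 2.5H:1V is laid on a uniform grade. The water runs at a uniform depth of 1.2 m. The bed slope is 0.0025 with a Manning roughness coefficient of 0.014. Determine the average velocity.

V = 2.42 m/s

For a triangular section with side slope z = 2.5: A = zy² = 2.5×1.2² = 3.6 m²; P = 2y√(1+z²) = 2×1.2×2.693 = 6.462 m.
Hydraulic radius R = A/P = 3.6/6.462 = 0.5571 m.
From Manning's equation, V = (1/n) R^(2/3) S^(1/2) = (1/0.014) × 0.5571^(2/3) × 0.0025^(1/2) = 2.42 m/s.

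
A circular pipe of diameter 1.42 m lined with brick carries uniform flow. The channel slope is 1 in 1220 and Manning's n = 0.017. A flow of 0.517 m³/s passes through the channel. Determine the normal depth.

Manning's equation rearranged: A R^(2/3) = nQ / (1·√S) = 0.017 × 0.517 / (√0.0008197) = 0.307.
Try y = 0.45 m: A R^(2/3) = 0.1728 — too small.
Try y = 0.763 m: A R^(2/3) = 0.4477 — too large.
Try y = 0.613 m: A R^(2/3) = 0.3072 — matches.

y_n = 0.613 m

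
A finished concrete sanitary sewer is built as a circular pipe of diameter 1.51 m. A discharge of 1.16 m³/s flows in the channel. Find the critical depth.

y_c = 0.546 m

At critical depth, Q² T / (g A³) = 1, i.e. A³/T = Q²/g = 1.16²/9.81 = 0.1372.
Try y = 0.402 m: A³/T = 0.04192 — short.
Try y = 0.656 m: A³/T = 0.2777 — over.
Try y = 0.546 m: A³/T = 0.1372 — ≈ 0.1372.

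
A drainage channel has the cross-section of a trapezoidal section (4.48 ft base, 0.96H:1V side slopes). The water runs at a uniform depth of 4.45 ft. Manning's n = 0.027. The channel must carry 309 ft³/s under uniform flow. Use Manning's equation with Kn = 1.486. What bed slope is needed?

With bottom width b = 4.48 ft and side slope z = 0.96: A = (b + zy)y = (4.48 + 0.96×4.45)×4.45 = 38.95 ft²; P = b + 2y√(1+z²) = 4.48 + 2×4.45×1.386 = 16.82 ft.
Hydraulic radius R = A/P = 38.95/16.82 = 2.316 ft.
From Manning's equation, S = [nQ / (1.486 A R^(2/3))]² = [0.027 × 309 / (1.486 × 38.95 × 2.316^(2/3))]² = 0.00678.

S = 0.00678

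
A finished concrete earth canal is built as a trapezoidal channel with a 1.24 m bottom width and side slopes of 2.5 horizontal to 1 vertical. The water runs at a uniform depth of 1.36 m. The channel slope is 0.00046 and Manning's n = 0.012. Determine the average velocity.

With bottom width b = 1.24 m and side slope z = 2.5: A = (b + zy)y = (1.24 + 2.5×1.36)×1.36 = 6.31 m²; P = b + 2y√(1+z²) = 1.24 + 2×1.36×2.693 = 8.564 m.
Hydraulic radius R = A/P = 6.31/8.564 = 0.7369 m.
From Manning's equation, V = (1/n) R^(2/3) S^(1/2) = (1/0.012) × 0.7369^(2/3) × 0.00046^(1/2) = 1.46 m/s.

V = 1.46 m/s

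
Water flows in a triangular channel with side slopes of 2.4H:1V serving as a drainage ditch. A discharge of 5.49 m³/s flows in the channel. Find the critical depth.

At critical depth, Q² T / (g A³) = 1, i.e. A³/T = Q²/g = 5.49²/9.81 = 3.072.
Trying y = 1.29 m: A³/T = 10.29 — too large.
Trying y = 0.869 m: A³/T = 1.427 — too small.
Trying y = 1.01 m: A³/T = 3.027 — matches.

y_c = 1.01 m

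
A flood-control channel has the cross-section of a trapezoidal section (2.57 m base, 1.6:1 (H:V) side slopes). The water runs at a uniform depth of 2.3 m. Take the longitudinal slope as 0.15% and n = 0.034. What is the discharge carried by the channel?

Q = 19.3 m³/s

With bottom width b = 2.57 m and side slope z = 1.6: A = (b + zy)y = (2.57 + 1.6×2.3)×2.3 = 14.37 m²; P = b + 2y√(1+z²) = 2.57 + 2×2.3×1.887 = 11.25 m.
Hydraulic radius R = A/P = 14.37/11.25 = 1.278 m.
Manning's equation: Q = (1/n) A R^(2/3) S^(1/2) = (1/0.034) × 14.37 × 1.278^(2/3) × 0.0015^(1/2) = 19.3 m³/s.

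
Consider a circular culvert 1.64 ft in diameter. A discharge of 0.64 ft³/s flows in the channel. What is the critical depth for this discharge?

y_c = 0.29 ft

At critical depth, Q² T / (g A³) = 1, i.e. A³/T = Q²/g = 0.64²/32.2 = 0.01272.
Trying y = 0.37 ft: A³/T = 0.03322 — over.
Trying y = 0.226 ft: A³/T = 0.004795 — short.
Trying y = 0.29 ft: A³/T = 0.01279 — matches.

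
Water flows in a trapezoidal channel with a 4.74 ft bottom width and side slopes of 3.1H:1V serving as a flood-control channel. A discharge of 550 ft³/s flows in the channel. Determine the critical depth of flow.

y_c = 3.86 ft

At critical depth, Q² T / (g A³) = 1, i.e. A³/T = Q²/g = 550²/32.2 = 9394.
At y = 3.22 ft: A³/T = 4312 — short.
At y = 3.86 ft: A³/T = 9352 — matches.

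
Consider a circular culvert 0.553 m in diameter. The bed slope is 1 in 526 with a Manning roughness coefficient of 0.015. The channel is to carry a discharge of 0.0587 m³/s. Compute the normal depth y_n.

y_n = 0.213 m

Manning's equation rearranged: A R^(2/3) = nQ / (1·√S) = 0.015 × 0.0587 / (√0.001901) = 0.02019.
Try y = 0.244 m: A R^(2/3) = 0.02583 — too large.
Try y = 0.213 m: A R^(2/3) = 0.02019 — ≈ 0.02019.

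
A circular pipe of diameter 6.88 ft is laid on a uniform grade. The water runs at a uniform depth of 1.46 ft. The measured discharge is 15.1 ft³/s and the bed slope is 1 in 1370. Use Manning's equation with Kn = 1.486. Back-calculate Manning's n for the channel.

For a circular section of diameter D = 6.88 ft at depth y = 1.46 ft, the central angle is θ = 2 arccos(1 − 2y/D) = 1.915 rad. Then A = (D²/8)(θ − sin θ) = 5.761 ft² and P = Dθ/2 = 6.587 ft.
Hydraulic radius R = A/P = 5.761/6.587 = 0.8745 ft.
Rearranging Manning's equation: n = (1.486/Q) A R^(2/3) S^(1/2) = (1.486/15.1) × 5.761 × 0.8745^(2/3) × √0.0007299 = 0.014.

n = 0.014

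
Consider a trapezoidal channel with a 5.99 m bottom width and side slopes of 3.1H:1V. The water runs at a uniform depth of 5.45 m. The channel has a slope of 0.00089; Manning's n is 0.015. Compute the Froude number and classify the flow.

With bottom width b = 5.99 m and side slope z = 3.1: A = (b + zy)y = (5.99 + 3.1×5.45)×5.45 = 124.7 m²; P = b + 2y√(1+z²) = 5.99 + 2×5.45×3.257 = 41.49 m.
Hydraulic radius R = A/P = 124.7/41.49 = 3.006 m.
V = (1/n) R^(2/3) √S = (1/0.015) × 3.006^(2/3) × √0.00089 = 4.142 m/s. Hydraulic depth D_h = A/T = 124.7/39.78 = 3.135 m.
Froude number Fr = V/√(g·D_h) = 4.142/√(9.81×3.135) = 0.747, which is less than 1, so the flow is subcritical.

subcritical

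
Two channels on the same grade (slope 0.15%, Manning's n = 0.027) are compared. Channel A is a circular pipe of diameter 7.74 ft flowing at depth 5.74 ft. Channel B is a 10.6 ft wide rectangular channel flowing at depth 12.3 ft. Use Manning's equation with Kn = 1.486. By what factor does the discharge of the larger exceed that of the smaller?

4.75

Channel A: For a circular section of diameter D = 7.74 ft at depth y = 5.74 ft, the central angle is θ = 2 arccos(1 − 2y/D) = 4.15 rad. Then A = (D²/8)(θ − sin θ) = 37.41 ft² and P = Dθ/2 = 16.06 ft. Hydraulic radius R = A/P = 37.41/16.06 = 2.329 ft. Q_A = (1.486/0.027)·37.41·2.329^(2/3)·√0.0015 = 140.1 ft³/s.
Channel B: Flow area A = b·y = 10.6 × 12.3 = 130.4 ft². Wetted perimeter P = b + 2y = 10.6 + 2×12.3 = 35.2 ft. Hydraulic radius R = A/P = 130.4/35.2 = 3.704 ft. Q_B = (1.486/0.027)·130.4·3.704^(2/3)·√0.0015 = 665.3 ft³/s.
The larger discharge is 665.3 ft³/s and the smaller is 140.1 ft³/s; the ratio is 4.75.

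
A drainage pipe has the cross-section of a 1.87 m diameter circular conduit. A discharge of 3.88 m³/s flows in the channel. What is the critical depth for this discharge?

y_c = 0.96 m

At critical depth, Q² T / (g A³) = 1, i.e. A³/T = Q²/g = 3.88²/9.81 = 1.535.
Trying y = 1.15 m: A³/T = 3.056 — high.
Trying y = 0.678 m: A³/T = 0.4038 — low.
Trying y = 0.96 m: A³/T = 1.532 — ≈ 1.535.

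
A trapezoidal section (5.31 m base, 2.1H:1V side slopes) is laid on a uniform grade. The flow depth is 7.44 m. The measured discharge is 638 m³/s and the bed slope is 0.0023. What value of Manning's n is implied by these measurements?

With bottom width b = 5.31 m and side slope z = 2.1: A = (b + zy)y = (5.31 + 2.1×7.44)×7.44 = 155.7 m²; P = b + 2y√(1+z²) = 5.31 + 2×7.44×2.326 = 39.92 m.
Hydraulic radius R = A/P = 155.7/39.92 = 3.902 m.
Rearranging Manning's equation: n = (1/Q) A R^(2/3) S^(1/2) = (1/638) × 155.7 × 3.902^(2/3) × √0.0023 = 0.029.

n = 0.029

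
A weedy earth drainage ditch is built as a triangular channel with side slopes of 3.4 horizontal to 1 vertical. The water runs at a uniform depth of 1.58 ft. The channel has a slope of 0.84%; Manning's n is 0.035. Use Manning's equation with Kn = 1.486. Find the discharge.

Q = 27.5 ft³/s

For a triangular section with side slope z = 3.4: A = zy² = 3.4×1.58² = 8.488 ft²; P = 2y√(1+z²) = 2×1.58×3.544 = 11.2 ft.
Hydraulic radius R = A/P = 8.488/11.2 = 0.7579 ft.
Manning's equation: Q = (1.486/n) A R^(2/3) S^(1/2) = (1.486/0.035) × 8.488 × 0.7579^(2/3) × 0.0084^(1/2) = 27.5 ft³/s.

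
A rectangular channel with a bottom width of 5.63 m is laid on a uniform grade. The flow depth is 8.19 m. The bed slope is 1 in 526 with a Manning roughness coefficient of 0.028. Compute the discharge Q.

Q = 118 m³/s

Flow area A = b·y = 5.63 × 8.19 = 46.11 m². Wetted perimeter P = b + 2y = 5.63 + 2×8.19 = 22.01 m.
Hydraulic radius R = A/P = 46.11/22.01 = 2.095 m.
Manning's equation: Q = (1/n) A R^(2/3) S^(1/2) = (1/0.028) × 46.11 × 2.095^(2/3) × 0.001901^(1/2) = 118 m³/s.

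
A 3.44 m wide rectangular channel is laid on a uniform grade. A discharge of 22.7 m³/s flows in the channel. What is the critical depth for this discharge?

y_c = 1.64 m

For a rectangular channel, critical depth y_c = (q²/g)^(1/3) where q = Q/b = 22.7/3.44 = 6.599 m²/s.
So y_c = (6.599²/9.81)^(1/3) = 1.64 m.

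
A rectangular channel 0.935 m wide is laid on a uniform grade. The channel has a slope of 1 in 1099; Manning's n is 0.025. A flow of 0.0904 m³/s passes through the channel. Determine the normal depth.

y_n = 0.263 m

Manning's equation rearranged: A R^(2/3) = nQ / (1·√S) = 0.025 × 0.0904 / (√0.0009099) = 0.07492.
Trying y = 0.308 m: A R^(2/3) = 0.09373 — high.
Trying y = 0.197 m: A R^(2/3) = 0.04933 — low.
Trying y = 0.263 m: A R^(2/3) = 0.07496 — ≈ 0.07492.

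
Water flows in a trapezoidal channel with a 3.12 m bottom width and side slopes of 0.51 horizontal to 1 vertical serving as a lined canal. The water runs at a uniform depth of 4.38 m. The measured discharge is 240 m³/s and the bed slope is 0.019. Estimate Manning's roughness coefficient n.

n = 0.02

With bottom width b = 3.12 m and side slope z = 0.51: A = (b + zy)y = (3.12 + 0.51×4.38)×4.38 = 23.45 m²; P = b + 2y√(1+z²) = 3.12 + 2×4.38×1.123 = 12.95 m.
Hydraulic radius R = A/P = 23.45/12.95 = 1.81 m.
Rearranging Manning's equation: n = (1/Q) A R^(2/3) S^(1/2) = (1/240) × 23.45 × 1.81^(2/3) × √0.019 = 0.02.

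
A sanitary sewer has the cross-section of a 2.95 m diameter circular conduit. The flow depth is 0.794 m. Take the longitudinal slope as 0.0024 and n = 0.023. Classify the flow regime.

subcritical

For a circular section of diameter D = 2.95 m at depth y = 0.794 m, the central angle is θ = 2 arccos(1 − 2y/D) = 2.182 rad. Then A = (D²/8)(θ − sin θ) = 1.482 m² and P = Dθ/2 = 3.218 m.
Hydraulic radius R = A/P = 1.482/3.218 = 0.4606 m.
V = (1/n) R^(2/3) √S = (1/0.023) × 0.4606^(2/3) × √0.0024 = 1.27 m/s. Hydraulic depth D_h = A/T = 1.482/2.617 = 0.5665 m.
Froude number Fr = V/√(g·D_h) = 1.27/√(9.81×0.5665) = 0.539, which is less than 1, so the flow is subcritical.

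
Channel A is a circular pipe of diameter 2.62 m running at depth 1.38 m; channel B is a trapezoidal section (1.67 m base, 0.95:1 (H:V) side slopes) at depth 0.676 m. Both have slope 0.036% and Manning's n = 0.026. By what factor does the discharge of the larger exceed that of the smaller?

Channel A: For a circular section of diameter D = 2.62 m at depth y = 1.38 m, the central angle is θ = 2 arccos(1 − 2y/D) = 3.249 rad. Then A = (D²/8)(θ − sin θ) = 2.879 m² and P = Dθ/2 = 4.256 m. Hydraulic radius R = A/P = 2.879/4.256 = 0.6765 m. Q_A = (1/0.026)·2.879·0.6765^(2/3)·√0.00036 = 1.619 m³/s.
Channel B: With bottom width b = 1.67 m and side slope z = 0.95: A = (b + zy)y = (1.67 + 0.95×0.676)×0.676 = 1.563 m²; P = b + 2y√(1+z²) = 1.67 + 2×0.676×1.379 = 3.535 m. Hydraulic radius R = A/P = 1.563/3.535 = 0.4422 m. Q_B = (1/0.026)·1.563·0.4422^(2/3)·√0.00036 = 0.662 m³/s.
The larger discharge is 1.619 m³/s and the smaller is 0.662 m³/s; the ratio is 2.45.

2.45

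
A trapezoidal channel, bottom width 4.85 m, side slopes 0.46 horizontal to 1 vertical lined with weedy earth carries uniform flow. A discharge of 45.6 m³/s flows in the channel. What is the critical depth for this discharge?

y_c = 1.95 m

At critical depth, Q² T / (g A³) = 1, i.e. A³/T = Q²/g = 45.6²/9.81 = 212.
Try y = 1.71 m: A³/T = 139.4 — too small.
Try y = 2.19 m: A³/T = 307.5 — too large.
Try y = 1.95 m: A³/T = 211.8 — matches.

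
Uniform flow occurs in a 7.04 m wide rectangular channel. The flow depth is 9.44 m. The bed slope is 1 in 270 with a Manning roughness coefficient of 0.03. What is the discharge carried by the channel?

Flow area A = b·y = 7.04 × 9.44 = 66.46 m². Wetted perimeter P = b + 2y = 7.04 + 2×9.44 = 25.92 m.
Hydraulic radius R = A/P = 66.46/25.92 = 2.564 m.
Manning's equation: Q = (1/n) A R^(2/3) S^(1/2) = (1/0.03) × 66.46 × 2.564^(2/3) × 0.003704^(1/2) = 253 m³/s.

Q = 253 m³/s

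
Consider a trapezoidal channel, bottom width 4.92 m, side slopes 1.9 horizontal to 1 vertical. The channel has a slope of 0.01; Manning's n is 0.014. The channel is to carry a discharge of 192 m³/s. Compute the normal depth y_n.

y_n = 2.28 m

Manning's equation rearranged: A R^(2/3) = nQ / (1·√S) = 0.014 × 192 / (√0.01) = 26.88.
Try y = 1.58 m: A R^(2/3) = 13.09 — short.
Try y = 2.28 m: A R^(2/3) = 26.82 — close enough.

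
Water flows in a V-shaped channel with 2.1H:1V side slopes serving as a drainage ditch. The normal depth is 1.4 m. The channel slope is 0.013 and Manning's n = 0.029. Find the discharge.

For a triangular section with side slope z = 2.1: A = zy² = 2.1×1.4² = 4.116 m²; P = 2y√(1+z²) = 2×1.4×2.326 = 6.513 m.
Hydraulic radius R = A/P = 4.116/6.513 = 0.632 m.
Manning's equation: Q = (1/n) A R^(2/3) S^(1/2) = (1/0.029) × 4.116 × 0.632^(2/3) × 0.013^(1/2) = 11.9 m³/s.

Q = 11.9 m³/s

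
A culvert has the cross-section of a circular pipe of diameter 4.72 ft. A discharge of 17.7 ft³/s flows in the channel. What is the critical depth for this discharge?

y_c = 1.18 ft

At critical depth, Q² T / (g A³) = 1, i.e. A³/T = Q²/g = 17.7²/32.2 = 9.73.
At y = 1.33 ft: A³/T = 15.6 — high.
At y = 1 ft: A³/T = 5.131 — low.
At y = 1.18 ft: A³/T = 9.793 — ≈ 9.73.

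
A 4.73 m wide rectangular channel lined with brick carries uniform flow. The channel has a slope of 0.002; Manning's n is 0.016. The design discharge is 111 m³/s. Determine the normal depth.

Manning's equation rearranged: A R^(2/3) = nQ / (1·√S) = 0.016 × 111 / (√0.002) = 39.71.
At y = 7.24 m: A R^(2/3) = 50.35 — over.
At y = 4.3 m: A R^(2/3) = 26.96 — short.
At y = 5.92 m: A R^(2/3) = 39.73 — ≈ 39.71.

y_n = 5.92 m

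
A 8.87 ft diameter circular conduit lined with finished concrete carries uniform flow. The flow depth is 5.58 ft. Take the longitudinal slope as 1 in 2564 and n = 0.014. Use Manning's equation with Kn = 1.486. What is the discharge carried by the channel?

Q = 159 ft³/s

For a circular section of diameter D = 8.87 ft at depth y = 5.58 ft, the central angle is θ = 2 arccos(1 − 2y/D) = 3.664 rad. Then A = (D²/8)(θ − sin θ) = 40.94 ft² and P = Dθ/2 = 16.25 ft.
Hydraulic radius R = A/P = 40.94/16.25 = 2.519 ft.
Manning's equation: Q = (1.486/n) A R^(2/3) S^(1/2) = (1.486/0.014) × 40.94 × 2.519^(2/3) × 0.00039^(1/2) = 159 ft³/s.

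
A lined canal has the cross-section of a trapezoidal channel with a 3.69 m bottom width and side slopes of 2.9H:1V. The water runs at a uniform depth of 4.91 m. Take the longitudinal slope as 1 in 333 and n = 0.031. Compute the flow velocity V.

V = 3.35 m/s

With bottom width b = 3.69 m and side slope z = 2.9: A = (b + zy)y = (3.69 + 2.9×4.91)×4.91 = 88.03 m²; P = b + 2y√(1+z²) = 3.69 + 2×4.91×3.068 = 33.81 m.
Hydraulic radius R = A/P = 88.03/33.81 = 2.603 m.
From Manning's equation, V = (1/n) R^(2/3) S^(1/2) = (1/0.031) × 2.603^(2/3) × 0.003003^(1/2) = 3.35 m/s.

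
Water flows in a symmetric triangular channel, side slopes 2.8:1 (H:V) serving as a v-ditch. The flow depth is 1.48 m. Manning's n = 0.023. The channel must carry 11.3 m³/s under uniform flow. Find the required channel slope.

S = 0.00291

For a triangular section with side slope z = 2.8: A = zy² = 2.8×1.48² = 6.133 m²; P = 2y√(1+z²) = 2×1.48×2.973 = 8.801 m.
Hydraulic radius R = A/P = 6.133/8.801 = 0.6969 m.
From Manning's equation, S = [nQ / (1 A R^(2/3))]² = [0.023 × 11.3 / (1 × 6.133 × 0.6969^(2/3))]² = 0.00291.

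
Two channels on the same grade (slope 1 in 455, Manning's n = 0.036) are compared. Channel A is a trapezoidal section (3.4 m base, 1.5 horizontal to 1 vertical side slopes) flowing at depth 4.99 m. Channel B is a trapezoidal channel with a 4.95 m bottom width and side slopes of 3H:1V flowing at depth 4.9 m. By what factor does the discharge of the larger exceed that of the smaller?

1.84

Channel A: With bottom width b = 3.4 m and side slope z = 1.5: A = (b + zy)y = (3.4 + 1.5×4.99)×4.99 = 54.32 m²; P = b + 2y√(1+z²) = 3.4 + 2×4.99×1.803 = 21.39 m. Hydraulic radius R = A/P = 54.32/21.39 = 2.539 m. Q_A = (1/0.036)·54.32·2.539^(2/3)·√0.002198 = 131.6 m³/s.
Channel B: With bottom width b = 4.95 m and side slope z = 3: A = (b + zy)y = (4.95 + 3×4.9)×4.9 = 96.29 m²; P = b + 2y√(1+z²) = 4.95 + 2×4.9×3.162 = 35.94 m. Hydraulic radius R = A/P = 96.29/35.94 = 2.679 m. Q_B = (1/0.036)·96.29·2.679^(2/3)·√0.002198 = 241.9 m³/s.
The larger discharge is 241.9 m³/s and the smaller is 131.6 m³/s; the ratio is 1.84.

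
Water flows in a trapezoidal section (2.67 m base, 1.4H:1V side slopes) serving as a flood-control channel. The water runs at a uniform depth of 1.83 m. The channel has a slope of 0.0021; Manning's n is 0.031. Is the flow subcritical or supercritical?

With bottom width b = 2.67 m and side slope z = 1.4: A = (b + zy)y = (2.67 + 1.4×1.83)×1.83 = 9.575 m²; P = b + 2y√(1+z²) = 2.67 + 2×1.83×1.72 = 8.967 m.
Hydraulic radius R = A/P = 9.575/8.967 = 1.068 m.
V = (1/n) R^(2/3) √S = (1/0.031) × 1.068^(2/3) × √0.0021 = 1.544 m/s. Hydraulic depth D_h = A/T = 9.575/7.794 = 1.228 m.
Froude number Fr = V/√(g·D_h) = 1.544/√(9.81×1.228) = 0.445, which is less than 1, so the flow is subcritical.

subcritical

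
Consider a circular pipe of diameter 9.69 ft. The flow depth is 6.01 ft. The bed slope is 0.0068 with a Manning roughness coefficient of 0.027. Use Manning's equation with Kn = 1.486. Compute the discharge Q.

For a circular section of diameter D = 9.69 ft at depth y = 6.01 ft, the central angle is θ = 2 arccos(1 − 2y/D) = 3.627 rad. Then A = (D²/8)(θ − sin θ) = 48.05 ft² and P = Dθ/2 = 17.57 ft.
Hydraulic radius R = A/P = 48.05/17.57 = 2.734 ft.
Manning's equation: Q = (1.486/n) A R^(2/3) S^(1/2) = (1.486/0.027) × 48.05 × 2.734^(2/3) × 0.0068^(1/2) = 426 ft³/s.

Q = 426 ft³/s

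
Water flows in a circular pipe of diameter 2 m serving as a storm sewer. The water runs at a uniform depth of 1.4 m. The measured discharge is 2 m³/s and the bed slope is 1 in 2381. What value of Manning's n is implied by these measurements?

n = 0.017

For a circular section of diameter D = 2 m at depth y = 1.4 m, the central angle is θ = 2 arccos(1 − 2y/D) = 3.965 rad. Then A = (D²/8)(θ − sin θ) = 2.349 m² and P = Dθ/2 = 3.965 m.
Hydraulic radius R = A/P = 2.349/3.965 = 0.5925 m.
Rearranging Manning's equation: n = (1/Q) A R^(2/3) S^(1/2) = (1/2) × 2.349 × 0.5925^(2/3) × √0.00042 = 0.017.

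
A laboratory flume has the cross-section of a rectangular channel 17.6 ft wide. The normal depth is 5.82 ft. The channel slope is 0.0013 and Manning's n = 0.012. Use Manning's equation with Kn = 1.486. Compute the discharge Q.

Q = 1050 ft³/s

Flow area A = b·y = 17.6 × 5.82 = 102.4 ft². Wetted perimeter P = b + 2y = 17.6 + 2×5.82 = 29.24 ft.
Hydraulic radius R = A/P = 102.4/29.24 = 3.503 ft.
Manning's equation: Q = (1.486/n) A R^(2/3) S^(1/2) = (1.486/0.012) × 102.4 × 3.503^(2/3) × 0.0013^(1/2) = 1050 ft³/s.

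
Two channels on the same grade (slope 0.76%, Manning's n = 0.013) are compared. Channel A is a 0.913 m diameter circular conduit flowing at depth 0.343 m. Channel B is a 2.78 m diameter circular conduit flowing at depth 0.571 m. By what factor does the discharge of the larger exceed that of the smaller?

6

Channel A: For a circular section of diameter D = 0.913 m at depth y = 0.343 m, the central angle is θ = 2 arccos(1 − 2y/D) = 2.639 rad. Then A = (D²/8)(θ − sin θ) = 0.2248 m² and P = Dθ/2 = 1.205 m. Hydraulic radius R = A/P = 0.2248/1.205 = 0.1866 m. Q_A = (1/0.013)·0.2248·0.1866^(2/3)·√0.0076 = 0.4922 m³/s.
Channel B: For a circular section of diameter D = 2.78 m at depth y = 0.571 m, the central angle is θ = 2 arccos(1 − 2y/D) = 1.881 rad. Then A = (D²/8)(θ − sin θ) = 0.8977 m² and P = Dθ/2 = 2.615 m. Hydraulic radius R = A/P = 0.8977/2.615 = 0.3433 m. Q_B = (1/0.013)·0.8977·0.3433^(2/3)·√0.0076 = 2.952 m³/s.
The larger discharge is 2.952 m³/s and the smaller is 0.4922 m³/s; the ratio is 6.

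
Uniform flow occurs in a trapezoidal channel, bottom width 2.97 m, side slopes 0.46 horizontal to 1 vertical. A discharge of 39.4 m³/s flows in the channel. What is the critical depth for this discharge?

y_c = 2.31 m

At critical depth, Q² T / (g A³) = 1, i.e. A³/T = Q²/g = 39.4²/9.81 = 158.2.
Trying y = 2.82 m: A³/T = 313.2 — over.
Trying y = 2.31 m: A³/T = 158.6 — close enough.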